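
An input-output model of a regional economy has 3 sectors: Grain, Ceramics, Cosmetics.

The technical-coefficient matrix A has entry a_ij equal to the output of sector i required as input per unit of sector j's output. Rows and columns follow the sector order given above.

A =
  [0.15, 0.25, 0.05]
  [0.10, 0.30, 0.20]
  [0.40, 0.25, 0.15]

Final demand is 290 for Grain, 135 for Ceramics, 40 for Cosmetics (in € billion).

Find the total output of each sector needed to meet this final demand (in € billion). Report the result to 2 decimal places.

I − A =
  [   0.85    -0.25    -0.05]
  [  -0.10     0.70    -0.20]
  [  -0.40    -0.25     0.85]
Cofactors of I−A, C_ij = (−1)^(i+j)·(minor ij) (rows/columns in the sector order above):
  C_11 = (0.70)(0.85) − (-0.20)(-0.25) = 0.5450
  C_12 = −[(-0.10)(0.85) − (-0.20)(-0.40)] = 0.1650
  C_13 = (-0.10)(-0.25) − (0.70)(-0.40) = 0.3050
  C_21 = −[(-0.25)(0.85) − (-0.05)(-0.25)] = 0.2250
  C_22 = (0.85)(0.85) − (-0.05)(-0.40) = 0.7025
  C_23 = −[(0.85)(-0.25) − (-0.25)(-0.40)] = 0.3125
  C_31 = (-0.25)(-0.20) − (-0.05)(0.70) = 0.0850
  C_32 = −[(0.85)(-0.20) − (-0.05)(-0.10)] = 0.1750
  C_33 = (0.85)(0.70) − (-0.25)(-0.10) = 0.5700
det(I−A) = Σ_j (I−A)_1j·C_1j = (0.85)(0.5450) + (-0.25)(0.1650) + (-0.05)(0.3050) = 0.40675
adj(I−A) = Cᵀ =
  [ 0.5450   0.2250   0.0850]
  [ 0.1650   0.7025   0.1750]
  [ 0.3050   0.3125   0.5700]
(I − A)⁻¹ = adj(I−A) / det(I−A) ≈
  [   1.3399     0.5532     0.2090]
  [   0.4057     1.7271     0.4302]
  [   0.7498     0.7683     1.4014]
x = (I − A)⁻¹ d = adj(I−A)·d / det(I−A), with det(I−A) = 0.40675:
  x_1 = (0.5450·290 + 0.2250·135 + 0.0850·40) / 0.40675 = 191.825 / 0.40675 ≈ 471.60
  x_2 = (0.1650·290 + 0.7025·135 + 0.1750·40) / 0.40675 = 149.6875 / 0.40675 ≈ 368.01
  x_3 = (0.3050·290 + 0.3125·135 + 0.5700·40) / 0.40675 = 153.4375 / 0.40675 ≈ 377.23

x_1 = 471.60, x_2 = 368.01, x_3 = 377.23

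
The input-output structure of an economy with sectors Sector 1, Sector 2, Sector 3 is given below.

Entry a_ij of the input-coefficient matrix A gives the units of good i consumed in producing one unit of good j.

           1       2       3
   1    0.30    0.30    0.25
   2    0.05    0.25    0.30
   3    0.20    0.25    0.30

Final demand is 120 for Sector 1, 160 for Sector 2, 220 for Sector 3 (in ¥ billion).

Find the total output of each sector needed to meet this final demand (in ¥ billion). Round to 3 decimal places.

x_1 = 645.247, x_2 = 531.774, x_3 = 688.561

I − A =
  [   0.70    -0.30    -0.25]
  [  -0.05     0.75    -0.30]
  [  -0.20    -0.25     0.70]
Cofactors of I−A, C_ij = (−1)^(i+j)·(minor ij) (rows/columns in the sector order above):
  C_11 = (0.75)(0.70) − (-0.30)(-0.25) = 0.4500
  C_12 = −[(-0.05)(0.70) − (-0.30)(-0.20)] = 0.0950
  C_13 = (-0.05)(-0.25) − (0.75)(-0.20) = 0.1625
  C_21 = −[(-0.30)(0.70) − (-0.25)(-0.25)] = 0.2725
  C_22 = (0.70)(0.70) − (-0.25)(-0.20) = 0.4400
  C_23 = −[(0.70)(-0.25) − (-0.30)(-0.20)] = 0.2350
  C_31 = (-0.30)(-0.30) − (-0.25)(0.75) = 0.2775
  C_32 = −[(0.70)(-0.30) − (-0.25)(-0.05)] = 0.2225
  C_33 = (0.70)(0.75) − (-0.30)(-0.05) = 0.5100
det(I−A) = Σ_j (I−A)_1j·C_1j = (0.70)(0.4500) + (-0.30)(0.0950) + (-0.25)(0.1625) = 0.245875
adj(I−A) = Cᵀ =
  [ 0.4500   0.2725   0.2775]
  [ 0.0950   0.4400   0.2225]
  [ 0.1625   0.2350   0.5100]
(I − A)⁻¹ = adj(I−A) / det(I−A) ≈
  [   1.8302     1.1083     1.1286]
  [   0.3864     1.7895     0.9049]
  [   0.6609     0.9558     2.0742]
x = (I − A)⁻¹ d = adj(I−A)·d / det(I−A), with det(I−A) = 0.245875:
  x_1 = (0.4500·120 + 0.2725·160 + 0.2775·220) / 0.245875 = 158.65 / 0.245875 ≈ 645.247
  x_2 = (0.0950·120 + 0.4400·160 + 0.2225·220) / 0.245875 = 130.75 / 0.245875 ≈ 531.774
  x_3 = (0.1625·120 + 0.2350·160 + 0.5100·220) / 0.245875 = 169.30 / 0.245875 ≈ 688.561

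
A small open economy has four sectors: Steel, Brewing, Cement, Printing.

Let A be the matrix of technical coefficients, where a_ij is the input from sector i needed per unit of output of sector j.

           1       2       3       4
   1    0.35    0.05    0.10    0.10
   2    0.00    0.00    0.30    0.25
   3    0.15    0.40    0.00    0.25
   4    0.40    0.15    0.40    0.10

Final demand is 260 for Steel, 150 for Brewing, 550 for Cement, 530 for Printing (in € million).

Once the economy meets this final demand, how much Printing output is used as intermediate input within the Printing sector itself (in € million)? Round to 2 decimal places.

z_44 = 198.40

I − A =
  [   0.65    -0.05    -0.10    -0.10]
  [   0.00     1.00    -0.30    -0.25]
  [  -0.15    -0.40     1.00    -0.25]
  [  -0.40    -0.15    -0.40     0.90]
Compute the cofactors C_ij = (−1)^(i+j)·(3×3 minor ij) of I−A; the adjugate is their transpose:
adj(I−A) = Cᵀ =
  [ 0.603250   0.110750   0.149250   0.139250]
  [ 0.185500   0.450500   0.238500   0.212000]
  [ 0.269375   0.256375   0.515625   0.244375]
  [ 0.418750   0.238250   0.335250   0.554750]
det(I−A) = Σ_j (I−A)_1j·C_1j = (0.65)(0.603250) + (-0.05)(0.185500) + (-0.10)(0.269375) + (-0.10)(0.418750) = 0.314025
(I − A)⁻¹ = adj(I−A) / det(I−A) ≈
  [   1.9210     0.3527     0.4753     0.4434]
  [   0.5907     1.4346     0.7595     0.6751]
  [   0.8578     0.8164     1.6420     0.7782]
  [   1.3335     0.7587     1.0676     1.7666]
First solve x = (I − A)⁻¹ d = adj(I−A)·d / det(I−A); in particular x_4 = (0.418750·260 + 0.238250·150 + 0.335250·550 + 0.554750·530) / 0.314025 = 623.0175 / 0.314025 ≈ 1983.9742.
Intermediate flow from 4 to 4: z_44 = a_44 · x_4 = 0.10 × 623.0175 / 0.314025 = 62.30175 / 0.314025 ≈ 198.40.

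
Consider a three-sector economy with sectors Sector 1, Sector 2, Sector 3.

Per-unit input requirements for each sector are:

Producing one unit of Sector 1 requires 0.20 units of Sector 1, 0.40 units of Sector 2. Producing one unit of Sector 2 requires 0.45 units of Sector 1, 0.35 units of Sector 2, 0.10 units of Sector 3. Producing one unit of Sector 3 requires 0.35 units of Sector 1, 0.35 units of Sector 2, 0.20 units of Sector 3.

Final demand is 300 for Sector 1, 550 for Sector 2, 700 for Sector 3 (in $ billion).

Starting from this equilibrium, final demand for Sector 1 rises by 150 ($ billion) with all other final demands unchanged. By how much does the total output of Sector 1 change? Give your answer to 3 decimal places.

I − A =
  [   0.80    -0.45    -0.35]
  [  -0.40     0.65    -0.35]
  [   0.00    -0.10     0.80]
Cofactors of I−A, C_ij = (−1)^(i+j)·(minor ij) (rows/columns in the sector order above):
  C_11 = (0.65)(0.80) − (-0.35)(-0.10) = 0.4850
  C_12 = −[(-0.40)(0.80) − (-0.35)(0.00)] = 0.3200
  C_13 = (-0.40)(-0.10) − (0.65)(0.00) = 0.0400
  C_21 = −[(-0.45)(0.80) − (-0.35)(-0.10)] = 0.3950
  C_22 = (0.80)(0.80) − (-0.35)(0.00) = 0.6400
  C_23 = −[(0.80)(-0.10) − (-0.45)(0.00)] = 0.0800
  C_31 = (-0.45)(-0.35) − (-0.35)(0.65) = 0.3850
  C_32 = −[(0.80)(-0.35) − (-0.35)(-0.40)] = 0.4200
  C_33 = (0.80)(0.65) − (-0.45)(-0.40) = 0.3400
det(I−A) = Σ_j (I−A)_1j·C_1j = (0.80)(0.4850) + (-0.45)(0.3200) + (-0.35)(0.0400) = 0.2300
adj(I−A) = Cᵀ =
  [ 0.4850   0.3950   0.3850]
  [ 0.3200   0.6400   0.4200]
  [ 0.0400   0.0800   0.3400]
(I − A)⁻¹ = adj(I−A) / det(I−A) ≈
  [   2.1087     1.7174     1.6739]
  [   1.3913     2.7826     1.8261]
  [   0.1739     0.3478     1.4783]
Δx = (I − A)⁻¹ Δd with Δd having +150 in the Sector 1 component and 0 elsewhere.
So Δx_1 = L_11 · (+150), where L_11 = adj(I−A)_11 / det(I−A) = 0.4850 / 0.2300.
Δx_1 = 0.4850 × (+150) / 0.2300 = 72.75 / 0.2300 ≈ 316.304.

Δx_1 = 316.304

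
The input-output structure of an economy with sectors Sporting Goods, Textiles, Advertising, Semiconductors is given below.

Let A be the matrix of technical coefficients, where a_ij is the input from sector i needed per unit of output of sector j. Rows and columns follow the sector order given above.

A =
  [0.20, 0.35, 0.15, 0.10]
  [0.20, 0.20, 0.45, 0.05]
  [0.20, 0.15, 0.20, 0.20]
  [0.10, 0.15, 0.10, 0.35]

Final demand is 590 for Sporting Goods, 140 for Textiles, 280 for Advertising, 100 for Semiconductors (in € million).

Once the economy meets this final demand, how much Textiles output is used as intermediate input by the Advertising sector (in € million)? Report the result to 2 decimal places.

z_23 = 564.90

I − A =
  [   0.80    -0.35    -0.15    -0.10]
  [  -0.20     0.80    -0.45    -0.05]
  [  -0.20    -0.15     0.80    -0.20]
  [  -0.10    -0.15    -0.10     0.65]
Compute the cofactors C_ij = (−1)^(i+j)·(3×3 minor ij) of I−A; the adjugate is their transpose:
adj(I−A) = Cᵀ =
  [ 0.335875   0.207625   0.195750   0.127875]
  [ 0.172500   0.367500   0.255750   0.133500]
  [ 0.144750   0.156000   0.351750   0.142500]
  [ 0.113750   0.140750   0.143250   0.342000]
det(I−A) = Σ_j (I−A)_1j·C_1j = (0.80)(0.335875) + (-0.35)(0.172500) + (-0.15)(0.144750) + (-0.10)(0.113750) = 0.1752375
(I − A)⁻¹ = adj(I−A) / det(I−A) ≈
  [   1.9167     1.1848     1.1171     0.7297]
  [   0.9844     2.0972     1.4594     0.7618]
  [   0.8260     0.8902     2.0073     0.8132]
  [   0.6491     0.8032     0.8175     1.9516]
First solve x = (I − A)⁻¹ d = adj(I−A)·d / det(I−A); in particular x_3 = (0.144750·590 + 0.156000·140 + 0.351750·280 + 0.142500·100) / 0.1752375 = 219.9825 / 0.1752375 ≈ 1255.3392.
Intermediate flow from 2 to 3: z_23 = a_23 · x_3 = 0.45 × 219.9825 / 0.1752375 = 98.992125 / 0.1752375 ≈ 564.90.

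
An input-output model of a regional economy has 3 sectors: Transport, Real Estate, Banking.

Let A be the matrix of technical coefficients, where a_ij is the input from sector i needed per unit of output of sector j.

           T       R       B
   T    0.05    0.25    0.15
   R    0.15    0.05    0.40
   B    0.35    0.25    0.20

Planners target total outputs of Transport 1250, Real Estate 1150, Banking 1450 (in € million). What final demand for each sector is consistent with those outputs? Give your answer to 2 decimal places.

I − A =
  [   0.95    -0.25    -0.15]
  [  -0.15     0.95    -0.40]
  [  -0.35    -0.25     0.80]
d = (I − A) x:
  d_T = (+0.95)·1250 + (-0.25)·1150 + (-0.15)·1450 = 682.50
  d_R = (-0.15)·1250 + (+0.95)·1150 + (-0.40)·1450 = 325.00
  d_B = (-0.35)·1250 + (-0.25)·1150 + (+0.80)·1450 = 435.00

d_T = 682.50, d_R = 325.00, d_B = 435.00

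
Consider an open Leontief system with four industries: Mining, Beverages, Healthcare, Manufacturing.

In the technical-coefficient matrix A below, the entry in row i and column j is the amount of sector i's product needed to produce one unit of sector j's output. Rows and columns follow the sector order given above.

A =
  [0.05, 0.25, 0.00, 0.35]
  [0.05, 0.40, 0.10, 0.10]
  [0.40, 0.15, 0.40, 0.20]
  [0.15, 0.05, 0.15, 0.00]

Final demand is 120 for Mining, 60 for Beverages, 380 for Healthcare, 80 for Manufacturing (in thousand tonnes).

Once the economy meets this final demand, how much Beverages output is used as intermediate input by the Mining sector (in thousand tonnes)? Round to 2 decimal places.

I − A =
  [   0.95    -0.25     0.00    -0.35]
  [  -0.05     0.60    -0.10    -0.10]
  [  -0.40    -0.15     0.60    -0.20]
  [  -0.15    -0.05    -0.15     1.00]
Compute the cofactors C_ij = (−1)^(i+j)·(3×3 minor ij) of I−A; the adjugate is their transpose:
adj(I−A) = Cᵀ =
  [ 0.320750   0.160875   0.062000   0.140750]
  [ 0.086500   0.489000   0.106625   0.100500]
  [ 0.266250   0.258625   0.516625   0.222375]
  [ 0.092375   0.087375   0.092125   0.310250]
det(I−A) = Σ_j (I−A)_1j·C_1j = (0.95)(0.320750) + (-0.25)(0.086500) + (0.00)(0.266250) + (-0.35)(0.092375) = 0.25075625
(I − A)⁻¹ = adj(I−A) / det(I−A) ≈
  [   1.2791     0.6416     0.2473     0.5613]
  [   0.3450     1.9501     0.4252     0.4008]
  [   1.0618     1.0314     2.0603     0.8868]
  [   0.3684     0.3484     0.3674     1.2373]
First solve x = (I − A)⁻¹ d = adj(I−A)·d / det(I−A); in particular x_1 = (0.320750·120 + 0.160875·60 + 0.062000·380 + 0.140750·80) / 0.25075625 = 82.9625 / 0.25075625 ≈ 330.8492.
Intermediate flow from 2 to 1: z_21 = a_21 · x_1 = 0.05 × 82.9625 / 0.25075625 = 4.148125 / 0.25075625 ≈ 16.54.

z_21 = 16.54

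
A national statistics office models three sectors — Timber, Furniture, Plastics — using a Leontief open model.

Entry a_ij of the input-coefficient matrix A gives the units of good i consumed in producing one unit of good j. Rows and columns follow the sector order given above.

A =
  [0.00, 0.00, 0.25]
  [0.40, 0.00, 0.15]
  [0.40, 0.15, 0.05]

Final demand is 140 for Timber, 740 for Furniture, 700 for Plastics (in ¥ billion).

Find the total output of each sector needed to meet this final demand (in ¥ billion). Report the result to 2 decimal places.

I − A =
  [   1.00     0.00    -0.25]
  [  -0.40     1.00    -0.15]
  [  -0.40    -0.15     0.95]
Cofactors of I−A, C_ij = (−1)^(i+j)·(minor ij) (rows/columns in the sector order above):
  C_11 = (1.00)(0.95) − (-0.15)(-0.15) = 0.9275
  C_12 = −[(-0.40)(0.95) − (-0.15)(-0.40)] = 0.4400
  C_13 = (-0.40)(-0.15) − (1.00)(-0.40) = 0.4600
  C_21 = −[(0.00)(0.95) − (-0.25)(-0.15)] = 0.0375
  C_22 = (1.00)(0.95) − (-0.25)(-0.40) = 0.8500
  C_23 = −[(1.00)(-0.15) − (0.00)(-0.40)] = 0.1500
  C_31 = (0.00)(-0.15) − (-0.25)(1.00) = 0.2500
  C_32 = −[(1.00)(-0.15) − (-0.25)(-0.40)] = 0.2500
  C_33 = (1.00)(1.00) − (0.00)(-0.40) = 1.0000
det(I−A) = Σ_j (I−A)_1j·C_1j = (1.00)(0.9275) + (0.00)(0.4400) + (-0.25)(0.4600) = 0.8125
adj(I−A) = Cᵀ =
  [ 0.9275   0.0375   0.2500]
  [ 0.4400   0.8500   0.2500]
  [ 0.4600   0.1500   1.0000]
(I − A)⁻¹ = adj(I−A) / det(I−A) ≈
  [   1.1415     0.0462     0.3077]
  [   0.5415     1.0462     0.3077]
  [   0.5662     0.1846     1.2308]
x = (I − A)⁻¹ d = adj(I−A)·d / det(I−A), with det(I−A) = 0.8125:
  x_T = (0.9275·140 + 0.0375·740 + 0.2500·700) / 0.8125 = 332.60 / 0.8125 ≈ 409.35
  x_F = (0.4400·140 + 0.8500·740 + 0.2500·700) / 0.8125 = 865.60 / 0.8125 ≈ 1065.35
  x_P = (0.4600·140 + 0.1500·740 + 1.0000·700) / 0.8125 = 875.40 / 0.8125 ≈ 1077.42

x_T = 409.35, x_F = 1065.35, x_P = 1077.42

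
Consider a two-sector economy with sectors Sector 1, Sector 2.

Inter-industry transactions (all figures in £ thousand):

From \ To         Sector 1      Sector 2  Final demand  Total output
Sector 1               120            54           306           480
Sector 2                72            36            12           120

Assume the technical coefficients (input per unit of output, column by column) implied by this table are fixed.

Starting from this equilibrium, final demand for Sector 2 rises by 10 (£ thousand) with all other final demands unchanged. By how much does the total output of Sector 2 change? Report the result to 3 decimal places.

Δx_2 = 16.393

Technical coefficients a_ij = z_ij / X_j:
  a_11 = 120/480 = 0.25, a_21 = 72/480 = 0.15
  a_12 = 54/120 = 0.45, a_22 = 36/120 = 0.30
I − A =
  [   0.75    -0.45]
  [  -0.15     0.70]
det(I−A) = (0.75)(0.70) − (-0.45)(-0.15) = 0.4575
adj(I−A) = [[0.70, 0.45], [0.15, 0.75]]
(I − A)⁻¹ = adj(I−A) / det(I−A) ≈
  [   1.5301     0.9836]
  [   0.3279     1.6393]
Δx = (I − A)⁻¹ Δd with Δd having +10 in the Sector 2 component and 0 elsewhere.
So Δx_2 = L_22 · (+10), where L_22 = adj(I−A)_22 / det(I−A) = 0.75 / 0.4575.
Δx_2 = 0.75 × (+10) / 0.4575 = 7.50 / 0.4575 ≈ 16.393.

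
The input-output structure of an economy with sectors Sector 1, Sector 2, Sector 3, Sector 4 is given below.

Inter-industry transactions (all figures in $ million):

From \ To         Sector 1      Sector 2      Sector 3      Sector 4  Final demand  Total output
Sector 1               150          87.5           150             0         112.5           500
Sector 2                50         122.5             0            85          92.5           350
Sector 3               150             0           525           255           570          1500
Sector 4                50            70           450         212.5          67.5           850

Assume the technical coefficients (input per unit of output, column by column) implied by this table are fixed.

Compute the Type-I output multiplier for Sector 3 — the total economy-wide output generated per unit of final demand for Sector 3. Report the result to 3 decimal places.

Technical coefficients a_ij = z_ij / X_j:
  a_11 = 150/500 = 0.30, a_21 = 50/500 = 0.10, a_31 = 150/500 = 0.30, a_41 = 50/500 = 0.10
  a_12 = 87.5/350 = 0.25, a_22 = 122.5/350 = 0.35, a_32 = 0/350 = 0.00, a_42 = 70/350 = 0.20
  a_13 = 150/1500 = 0.10, a_23 = 0/1500 = 0.00, a_33 = 525/1500 = 0.35, a_43 = 450/1500 = 0.30
  a_14 = 0/850 = 0.00, a_24 = 85/850 = 0.10, a_34 = 255/850 = 0.30, a_44 = 212.5/850 = 0.25
I − A =
  [   0.70    -0.25    -0.10     0.00]
  [  -0.10     0.65     0.00    -0.10]
  [  -0.30     0.00     0.65    -0.30]
  [  -0.10    -0.20    -0.30     0.75]
Compute the cofactors C_ij = (−1)^(i+j)·(3×3 minor ij) of I−A; the adjugate is their transpose:
adj(I−A) = Cᵀ =
  [ 0.245375   0.105375   0.054250   0.035750]
  [ 0.055250   0.252750   0.029500   0.045500]
  [ 0.165750   0.105750   0.306000   0.136500]
  [ 0.113750   0.123750   0.137500   0.260000]
det(I−A) = Σ_j (I−A)_1j·C_1j = (0.70)(0.245375) + (-0.25)(0.055250) + (-0.10)(0.165750) + (0.00)(0.113750) = 0.141375
(I − A)⁻¹ = adj(I−A) / det(I−A) ≈
  [   1.7356     0.7454     0.3837     0.2529]
  [   0.3908     1.7878     0.2087     0.3218]
  [   1.1724     0.7480     2.1645     0.9655]
  [   0.8046     0.8753     0.9726     1.8391]
The output multiplier for sector j is the column-j sum of the Leontief inverse (I − A)⁻¹ = adj(I−A) / det(I−A).
Column 3 of adj(I−A): (0.054250, 0.029500, 0.306000, 0.137500); det(I−A) = 0.141375.
m_3 = (0.054250 + 0.029500 + 0.306000 + 0.137500) / 0.141375 = 0.52725 / 0.141375 ≈ 3.729.

m_3 = 3.729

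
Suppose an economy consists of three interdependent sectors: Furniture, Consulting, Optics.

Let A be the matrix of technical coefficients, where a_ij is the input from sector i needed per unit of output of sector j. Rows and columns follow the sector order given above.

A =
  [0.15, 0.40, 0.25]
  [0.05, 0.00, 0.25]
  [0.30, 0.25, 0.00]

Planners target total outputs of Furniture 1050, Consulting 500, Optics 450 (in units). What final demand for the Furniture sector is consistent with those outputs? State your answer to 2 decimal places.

I − A =
  [   0.85    -0.40    -0.25]
  [  -0.05     1.00    -0.25]
  [  -0.30    -0.25     1.00]
d = (I − A) x:
  d_F = (+0.85)·1050 + (-0.40)·500 + (-0.25)·450 = 580.00
  d_C = (-0.05)·1050 + (+1.00)·500 + (-0.25)·450 = 335.00
  d_O = (-0.30)·1050 + (-0.25)·500 + (+1.00)·450 = 10.00

d_F = 580.00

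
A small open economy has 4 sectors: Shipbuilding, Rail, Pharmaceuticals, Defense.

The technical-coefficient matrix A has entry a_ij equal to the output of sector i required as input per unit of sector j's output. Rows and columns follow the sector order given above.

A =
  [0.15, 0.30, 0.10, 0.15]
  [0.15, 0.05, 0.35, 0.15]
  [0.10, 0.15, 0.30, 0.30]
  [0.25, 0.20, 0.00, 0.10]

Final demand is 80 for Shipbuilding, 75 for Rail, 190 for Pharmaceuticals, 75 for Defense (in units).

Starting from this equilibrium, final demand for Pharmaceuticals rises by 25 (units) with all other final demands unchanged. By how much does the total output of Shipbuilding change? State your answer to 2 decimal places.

I − A =
  [   0.85    -0.30    -0.10    -0.15]
  [  -0.15     0.95    -0.35    -0.15]
  [  -0.10    -0.15     0.70    -0.30]
  [  -0.25    -0.20     0.00     0.90]
Compute the cofactors C_ij = (−1)^(i+j)·(3×3 minor ij) of I−A; the adjugate is their transpose:
adj(I−A) = Cᵀ =
  [ 0.509250   0.229500   0.187500   0.185625]
  [ 0.178500   0.492750   0.271875   0.202500]
  [ 0.188625   0.212625   0.609375   0.270000]
  [ 0.181125   0.173250   0.112500   0.466875]
det(I−A) = Σ_j (I−A)_1j·C_1j = (0.85)(0.509250) + (-0.30)(0.178500) + (-0.10)(0.188625) + (-0.15)(0.181125) = 0.33328125
(I − A)⁻¹ = adj(I−A) / det(I−A) ≈
  [   1.5280     0.6886     0.5626     0.5570]
  [   0.5356     1.4785     0.8158     0.6076]
  [   0.5660     0.6380     1.8284     0.8101]
  [   0.5435     0.5198     0.3376     1.4008]
Δx = (I − A)⁻¹ Δd with Δd having +25 in the Pharmaceuticals component and 0 elsewhere.
So Δx_1 = L_13 · (+25), where L_13 = adj(I−A)_13 / det(I−A) = 0.187500 / 0.33328125.
Δx_1 = 0.187500 × (+25) / 0.33328125 = 4.6875 / 0.33328125 ≈ 14.06.

Δx_1 = 14.06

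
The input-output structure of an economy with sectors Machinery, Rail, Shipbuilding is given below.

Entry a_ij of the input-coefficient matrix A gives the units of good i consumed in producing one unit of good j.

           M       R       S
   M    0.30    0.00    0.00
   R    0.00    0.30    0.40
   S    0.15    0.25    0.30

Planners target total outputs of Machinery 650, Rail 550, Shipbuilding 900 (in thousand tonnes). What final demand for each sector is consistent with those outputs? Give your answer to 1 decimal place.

d_M = 455.0, d_R = 25.0, d_S = 395.0

I − A =
  [   0.70     0.00     0.00]
  [   0.00     0.70    -0.40]
  [  -0.15    -0.25     0.70]
d = (I − A) x:
  d_M = (+0.70)·650 + (+0.00)·550 + (+0.00)·900 = 455.0
  d_R = (+0.00)·650 + (+0.70)·550 + (-0.40)·900 = 25.0
  d_S = (-0.15)·650 + (-0.25)·550 + (+0.70)·900 = 395.0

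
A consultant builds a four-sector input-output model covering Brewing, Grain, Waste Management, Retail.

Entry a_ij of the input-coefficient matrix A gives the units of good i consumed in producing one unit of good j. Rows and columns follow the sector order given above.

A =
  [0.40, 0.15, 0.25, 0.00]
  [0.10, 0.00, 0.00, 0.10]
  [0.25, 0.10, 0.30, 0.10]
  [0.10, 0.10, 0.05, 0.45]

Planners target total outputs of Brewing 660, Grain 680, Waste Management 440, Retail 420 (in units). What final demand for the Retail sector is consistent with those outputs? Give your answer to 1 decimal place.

d_4 = 75.0

I − A =
  [   0.60    -0.15    -0.25     0.00]
  [  -0.10     1.00     0.00    -0.10]
  [  -0.25    -0.10     0.70    -0.10]
  [  -0.10    -0.10    -0.05     0.55]
d = (I − A) x:
  d_1 = (+0.60)·660 + (-0.15)·680 + (-0.25)·440 + (+0.00)·420 = 184.0
  d_2 = (-0.10)·660 + (+1.00)·680 + (+0.00)·440 + (-0.10)·420 = 572.0
  d_3 = (-0.25)·660 + (-0.10)·680 + (+0.70)·440 + (-0.10)·420 = 33.0
  d_4 = (-0.10)·660 + (-0.10)·680 + (-0.05)·440 + (+0.55)·420 = 75.0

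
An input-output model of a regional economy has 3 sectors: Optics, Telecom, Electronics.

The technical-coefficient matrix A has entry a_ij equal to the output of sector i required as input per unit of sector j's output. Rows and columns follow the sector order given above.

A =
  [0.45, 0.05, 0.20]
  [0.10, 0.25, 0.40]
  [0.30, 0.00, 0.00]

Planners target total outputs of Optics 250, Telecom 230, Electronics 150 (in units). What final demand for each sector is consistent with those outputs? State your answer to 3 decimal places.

I − A =
  [   0.55    -0.05    -0.20]
  [  -0.10     0.75    -0.40]
  [  -0.30     0.00     1.00]
d = (I − A) x:
  d_1 = (+0.55)·250 + (-0.05)·230 + (-0.20)·150 = 96.000
  d_2 = (-0.10)·250 + (+0.75)·230 + (-0.40)·150 = 87.500
  d_3 = (-0.30)·250 + (+0.00)·230 + (+1.00)·150 = 75.000

d_1 = 96.000, d_2 = 87.500, d_3 = 75.000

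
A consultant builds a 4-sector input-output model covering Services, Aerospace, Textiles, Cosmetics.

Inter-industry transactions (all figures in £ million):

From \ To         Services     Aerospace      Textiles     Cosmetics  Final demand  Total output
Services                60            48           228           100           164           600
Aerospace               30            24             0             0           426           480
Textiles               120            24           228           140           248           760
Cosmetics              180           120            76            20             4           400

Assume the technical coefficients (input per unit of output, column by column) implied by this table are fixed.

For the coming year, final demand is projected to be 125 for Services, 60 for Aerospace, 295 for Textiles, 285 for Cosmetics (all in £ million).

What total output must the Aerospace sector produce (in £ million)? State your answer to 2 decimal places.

Technical coefficients a_ij = z_ij / X_j:
  a_11 = 60/600 = 0.10, a_21 = 30/600 = 0.05, a_31 = 120/600 = 0.20, a_41 = 180/600 = 0.30
  a_12 = 48/480 = 0.10, a_22 = 24/480 = 0.05, a_32 = 24/480 = 0.05, a_42 = 120/480 = 0.25
  a_13 = 228/760 = 0.30, a_23 = 0/760 = 0.00, a_33 = 228/760 = 0.30, a_43 = 76/760 = 0.10
  a_14 = 100/400 = 0.25, a_24 = 0/400 = 0.00, a_34 = 140/400 = 0.35, a_44 = 20/400 = 0.05
I − A =
  [   0.90    -0.10    -0.30    -0.25]
  [  -0.05     0.95     0.00     0.00]
  [  -0.20    -0.05     0.70    -0.35]
  [  -0.30    -0.25    -0.10     0.95]
Compute the cofactors C_ij = (−1)^(i+j)·(3×3 minor ij) of I−A; the adjugate is their transpose:
adj(I−A) = Cᵀ =
  [ 0.598500   0.148500   0.294500   0.266000]
  [ 0.031500   0.421000   0.015500   0.014000]
  [ 0.287000   0.159750   0.733125   0.345625]
  [ 0.227500   0.174500   0.174250   0.537250]
det(I−A) = Σ_j (I−A)_1j·C_1j = (0.90)(0.598500) + (-0.10)(0.031500) + (-0.30)(0.287000) + (-0.25)(0.227500) = 0.392525
(I − A)⁻¹ = adj(I−A) / det(I−A) ≈
  [   1.5247     0.3783     0.7503     0.6777]
  [   0.0802     1.0725     0.0395     0.0357]
  [   0.7312     0.4070     1.8677     0.8805]
  [   0.5796     0.4446     0.4439     1.3687]
x = (I − A)⁻¹ d = adj(I−A)·d / det(I−A), with det(I−A) = 0.392525:
  x_1 = (0.598500·125 + 0.148500·60 + 0.294500·295 + 0.266000·285) / 0.392525 = 246.41 / 0.392525 ≈ 627.76
  x_2 = (0.031500·125 + 0.421000·60 + 0.015500·295 + 0.014000·285) / 0.392525 = 37.76 / 0.392525 ≈ 96.20
  x_3 = (0.287000·125 + 0.159750·60 + 0.733125·295 + 0.345625·285) / 0.392525 = 360.235 / 0.392525 ≈ 917.74
  x_4 = (0.227500·125 + 0.174500·60 + 0.174250·295 + 0.537250·285) / 0.392525 = 243.4275 / 0.392525 ≈ 620.16

x_2 = 96.20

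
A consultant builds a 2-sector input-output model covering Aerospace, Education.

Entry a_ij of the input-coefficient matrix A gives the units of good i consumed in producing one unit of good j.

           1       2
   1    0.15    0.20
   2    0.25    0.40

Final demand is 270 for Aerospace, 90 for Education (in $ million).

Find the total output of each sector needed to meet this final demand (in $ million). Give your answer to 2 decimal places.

I − A =
  [   0.85    -0.20]
  [  -0.25     0.60]
det(I−A) = (0.85)(0.60) − (-0.20)(-0.25) = 0.4600
adj(I−A) = [[0.60, 0.20], [0.25, 0.85]]
(I − A)⁻¹ = adj(I−A) / det(I−A) ≈
  [   1.3043     0.4348]
  [   0.5435     1.8478]
x = (I − A)⁻¹ d = adj(I−A)·d / det(I−A), with det(I−A) = 0.4600:
  x_1 = (0.60·270 + 0.20·90) / 0.4600 = 180.00 / 0.4600 ≈ 391.30
  x_2 = (0.25·270 + 0.85·90) / 0.4600 = 144.00 / 0.4600 ≈ 313.04

x_1 = 391.30, x_2 = 313.04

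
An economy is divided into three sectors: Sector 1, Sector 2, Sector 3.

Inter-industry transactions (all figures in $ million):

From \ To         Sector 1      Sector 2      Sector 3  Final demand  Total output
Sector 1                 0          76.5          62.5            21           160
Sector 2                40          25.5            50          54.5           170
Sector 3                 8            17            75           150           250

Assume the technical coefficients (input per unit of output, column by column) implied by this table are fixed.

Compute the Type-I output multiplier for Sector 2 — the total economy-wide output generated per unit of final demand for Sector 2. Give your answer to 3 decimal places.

Technical coefficients a_ij = z_ij / X_j:
  a_11 = 0/160 = 0.00, a_21 = 40/160 = 0.25, a_31 = 8/160 = 0.05
  a_12 = 76.5/170 = 0.45, a_22 = 25.5/170 = 0.15, a_32 = 17/170 = 0.10
  a_13 = 62.5/250 = 0.25, a_23 = 50/250 = 0.20, a_33 = 75/250 = 0.30
I − A =
  [   1.00    -0.45    -0.25]
  [  -0.25     0.85    -0.20]
  [  -0.05    -0.10     0.70]
Cofactors of I−A, C_ij = (−1)^(i+j)·(minor ij) (rows/columns in the sector order above):
  C_11 = (0.85)(0.70) − (-0.20)(-0.10) = 0.5750
  C_12 = −[(-0.25)(0.70) − (-0.20)(-0.05)] = 0.1850
  C_13 = (-0.25)(-0.10) − (0.85)(-0.05) = 0.0675
  C_21 = −[(-0.45)(0.70) − (-0.25)(-0.10)] = 0.3400
  C_22 = (1.00)(0.70) − (-0.25)(-0.05) = 0.6875
  C_23 = −[(1.00)(-0.10) − (-0.45)(-0.05)] = 0.1225
  C_31 = (-0.45)(-0.20) − (-0.25)(0.85) = 0.3025
  C_32 = −[(1.00)(-0.20) − (-0.25)(-0.25)] = 0.2625
  C_33 = (1.00)(0.85) − (-0.45)(-0.25) = 0.7375
det(I−A) = Σ_j (I−A)_1j·C_1j = (1.00)(0.5750) + (-0.45)(0.1850) + (-0.25)(0.0675) = 0.474875
adj(I−A) = Cᵀ =
  [ 0.5750   0.3400   0.3025]
  [ 0.1850   0.6875   0.2625]
  [ 0.0675   0.1225   0.7375]
(I − A)⁻¹ = adj(I−A) / det(I−A) ≈
  [   1.2108     0.7160     0.6370]
  [   0.3896     1.4477     0.5528]
  [   0.1421     0.2580     1.5530]
The output multiplier for sector j is the column-j sum of the Leontief inverse (I − A)⁻¹ = adj(I−A) / det(I−A).
Column 2 of adj(I−A): (0.3400, 0.6875, 0.1225); det(I−A) = 0.474875.
m_2 = (0.3400 + 0.6875 + 0.1225) / 0.474875 = 1.15 / 0.474875 ≈ 2.422.

m_2 = 2.422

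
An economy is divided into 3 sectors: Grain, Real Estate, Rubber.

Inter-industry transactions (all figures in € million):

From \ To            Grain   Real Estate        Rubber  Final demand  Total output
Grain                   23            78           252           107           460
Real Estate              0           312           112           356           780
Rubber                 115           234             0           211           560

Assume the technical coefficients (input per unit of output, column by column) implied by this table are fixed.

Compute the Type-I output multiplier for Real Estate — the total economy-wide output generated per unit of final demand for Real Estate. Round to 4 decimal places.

m_2 = 3.1385

Technical coefficients a_ij = z_ij / X_j:
  a_11 = 23/460 = 0.05, a_21 = 0/460 = 0.00, a_31 = 115/460 = 0.25
  a_12 = 78/780 = 0.10, a_22 = 312/780 = 0.40, a_32 = 234/780 = 0.30
  a_13 = 252/560 = 0.45, a_23 = 112/560 = 0.20, a_33 = 0/560 = 0.00
I − A =
  [   0.95    -0.10    -0.45]
  [   0.00     0.60    -0.20]
  [  -0.25    -0.30     1.00]
Cofactors of I−A, C_ij = (−1)^(i+j)·(minor ij) (rows/columns in the sector order above):
  C_11 = (0.60)(1.00) − (-0.20)(-0.30) = 0.5400
  C_12 = −[(0.00)(1.00) − (-0.20)(-0.25)] = 0.0500
  C_13 = (0.00)(-0.30) − (0.60)(-0.25) = 0.1500
  C_21 = −[(-0.10)(1.00) − (-0.45)(-0.30)] = 0.2350
  C_22 = (0.95)(1.00) − (-0.45)(-0.25) = 0.8375
  C_23 = −[(0.95)(-0.30) − (-0.10)(-0.25)] = 0.3100
  C_31 = (-0.10)(-0.20) − (-0.45)(0.60) = 0.2900
  C_32 = −[(0.95)(-0.20) − (-0.45)(0.00)] = 0.1900
  C_33 = (0.95)(0.60) − (-0.10)(0.00) = 0.5700
det(I−A) = Σ_j (I−A)_1j·C_1j = (0.95)(0.5400) + (-0.10)(0.0500) + (-0.45)(0.1500) = 0.4405
adj(I−A) = Cᵀ =
  [ 0.5400   0.2350   0.2900]
  [ 0.0500   0.8375   0.1900]
  [ 0.1500   0.3100   0.5700]
(I − A)⁻¹ = adj(I−A) / det(I−A) ≈
  [   1.22588     0.53348     0.65834]
  [   0.11351     1.90125     0.43133]
  [   0.34052     0.70375     1.29398]
The output multiplier for sector j is the column-j sum of the Leontief inverse (I − A)⁻¹ = adj(I−A) / det(I−A).
Column 2 of adj(I−A): (0.2350, 0.8375, 0.3100); det(I−A) = 0.4405.
m_2 = (0.2350 + 0.8375 + 0.3100) / 0.4405 = 1.3825 / 0.4405 ≈ 3.1385.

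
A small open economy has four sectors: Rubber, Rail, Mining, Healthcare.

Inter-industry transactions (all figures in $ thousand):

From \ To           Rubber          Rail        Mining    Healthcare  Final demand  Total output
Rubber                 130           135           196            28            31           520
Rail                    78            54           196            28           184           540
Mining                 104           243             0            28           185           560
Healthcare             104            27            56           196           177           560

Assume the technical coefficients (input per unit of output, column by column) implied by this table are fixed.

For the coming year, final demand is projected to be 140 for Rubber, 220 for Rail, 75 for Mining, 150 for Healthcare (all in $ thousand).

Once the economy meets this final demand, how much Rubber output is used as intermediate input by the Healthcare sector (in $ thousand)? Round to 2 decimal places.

z_14 = 27.35

Technical coefficients a_ij = z_ij / X_j:
  a_11 = 130/520 = 0.25, a_21 = 78/520 = 0.15, a_31 = 104/520 = 0.20, a_41 = 104/520 = 0.20
  a_12 = 135/540 = 0.25, a_22 = 54/540 = 0.10, a_32 = 243/540 = 0.45, a_42 = 27/540 = 0.05
  a_13 = 196/560 = 0.35, a_23 = 196/560 = 0.35, a_33 = 0/560 = 0.00, a_43 = 56/560 = 0.10
  a_14 = 28/560 = 0.05, a_24 = 28/560 = 0.05, a_34 = 28/560 = 0.05, a_44 = 196/560 = 0.35
I − A =
  [   0.75    -0.25    -0.35    -0.05]
  [  -0.15     0.90    -0.35    -0.05]
  [  -0.20    -0.45     1.00    -0.05]
  [  -0.20    -0.05    -0.10     0.65]
Compute the cofactors C_ij = (−1)^(i+j)·(3×3 minor ij) of I−A; the adjugate is their transpose:
adj(I−A) = Cᵀ =
  [ 0.472500   0.269250   0.267375   0.077625]
  [ 0.156750   0.423750   0.209250   0.060750]
  [ 0.174250   0.252250   0.400625   0.063625]
  [ 0.184250   0.154250   0.160000   0.415250]
det(I−A) = Σ_j (I−A)_1j·C_1j = (0.75)(0.472500) + (-0.25)(0.156750) + (-0.35)(0.174250) + (-0.05)(0.184250) = 0.2449875
(I − A)⁻¹ = adj(I−A) / det(I−A) ≈
  [   1.9287     1.0990     1.0914     0.3169]
  [   0.6398     1.7297     0.8541     0.2480]
  [   0.7113     1.0296     1.6353     0.2597]
  [   0.7521     0.6296     0.6531     1.6950]
First solve x = (I − A)⁻¹ d = adj(I−A)·d / det(I−A); in particular x_4 = (0.184250·140 + 0.154250·220 + 0.160000·75 + 0.415250·150) / 0.2449875 = 134.0175 / 0.2449875 ≈ 547.0381.
Intermediate flow from 1 to 4: z_14 = a_14 · x_4 = 0.05 × 134.0175 / 0.2449875 = 6.700875 / 0.2449875 ≈ 27.35.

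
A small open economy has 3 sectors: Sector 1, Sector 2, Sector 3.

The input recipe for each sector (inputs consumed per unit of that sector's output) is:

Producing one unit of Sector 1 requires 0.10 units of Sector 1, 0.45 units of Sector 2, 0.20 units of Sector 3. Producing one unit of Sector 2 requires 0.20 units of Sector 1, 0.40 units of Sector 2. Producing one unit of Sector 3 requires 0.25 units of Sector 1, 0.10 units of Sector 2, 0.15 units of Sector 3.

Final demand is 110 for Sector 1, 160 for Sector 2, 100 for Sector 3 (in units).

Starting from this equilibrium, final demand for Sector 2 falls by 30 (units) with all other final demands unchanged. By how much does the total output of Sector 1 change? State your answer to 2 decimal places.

I − A =
  [   0.90    -0.20    -0.25]
  [  -0.45     0.60    -0.10]
  [  -0.20     0.00     0.85]
Cofactors of I−A, C_ij = (−1)^(i+j)·(minor ij) (rows/columns in the sector order above):
  C_11 = (0.60)(0.85) − (-0.10)(0.00) = 0.5100
  C_12 = −[(-0.45)(0.85) − (-0.10)(-0.20)] = 0.4025
  C_13 = (-0.45)(0.00) − (0.60)(-0.20) = 0.1200
  C_21 = −[(-0.20)(0.85) − (-0.25)(0.00)] = 0.1700
  C_22 = (0.90)(0.85) − (-0.25)(-0.20) = 0.7150
  C_23 = −[(0.90)(0.00) − (-0.20)(-0.20)] = 0.0400
  C_31 = (-0.20)(-0.10) − (-0.25)(0.60) = 0.1700
  C_32 = −[(0.90)(-0.10) − (-0.25)(-0.45)] = 0.2025
  C_33 = (0.90)(0.60) − (-0.20)(-0.45) = 0.4500
det(I−A) = Σ_j (I−A)_1j·C_1j = (0.90)(0.5100) + (-0.20)(0.4025) + (-0.25)(0.1200) = 0.3485
adj(I−A) = Cᵀ =
  [ 0.5100   0.1700   0.1700]
  [ 0.4025   0.7150   0.2025]
  [ 0.1200   0.0400   0.4500]
(I − A)⁻¹ = adj(I−A) / det(I−A) ≈
  [   1.4634     0.4878     0.4878]
  [   1.1549     2.0516     0.5811]
  [   0.3443     0.1148     1.2912]
Δx = (I − A)⁻¹ Δd with Δd having -30 in the Sector 2 component and 0 elsewhere.
So Δx_1 = L_12 · (-30), where L_12 = adj(I−A)_12 / det(I−A) = 0.1700 / 0.3485.
Δx_1 = 0.1700 × (-30) / 0.3485 = -5.10 / 0.3485 ≈ -14.63.

Δx_1 = -14.63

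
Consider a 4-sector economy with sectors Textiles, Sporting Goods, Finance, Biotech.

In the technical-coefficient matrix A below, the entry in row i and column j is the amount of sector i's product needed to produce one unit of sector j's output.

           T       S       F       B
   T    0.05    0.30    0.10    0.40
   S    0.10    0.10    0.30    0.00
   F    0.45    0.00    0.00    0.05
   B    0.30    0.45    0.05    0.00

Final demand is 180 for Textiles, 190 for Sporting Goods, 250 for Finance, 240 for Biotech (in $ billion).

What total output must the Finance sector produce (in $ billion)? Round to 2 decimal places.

x_F = 601.22

I − A =
  [   0.95    -0.30    -0.10    -0.40]
  [  -0.10     0.90    -0.30     0.00]
  [  -0.45     0.00     1.00    -0.05]
  [  -0.30    -0.45    -0.05     1.00]
Compute the cofactors C_ij = (−1)^(i+j)·(3×3 minor ij) of I−A; the adjugate is their transpose:
adj(I−A) = Cᵀ =
  [ 0.891000   0.481500   0.252000   0.369000]
  [ 0.239250   0.772125   0.261000   0.108750]
  [ 0.420750   0.241875   0.699000   0.203250]
  [ 0.396000   0.504000   0.228000   0.744000]
det(I−A) = Σ_j (I−A)_1j·C_1j = (0.95)(0.891000) + (-0.30)(0.239250) + (-0.10)(0.420750) + (-0.40)(0.396000) = 0.5742
(I − A)⁻¹ = adj(I−A) / det(I−A) ≈
  [   1.5517     0.8386     0.4389     0.6426]
  [   0.4167     1.3447     0.4545     0.1894]
  [   0.7328     0.4212     1.2173     0.3540]
  [   0.6897     0.8777     0.3971     1.2957]
x = (I − A)⁻¹ d = adj(I−A)·d / det(I−A), with det(I−A) = 0.5742:
  x_T = (0.891000·180 + 0.481500·190 + 0.252000·250 + 0.369000·240) / 0.5742 = 403.425 / 0.5742 ≈ 702.59
  x_S = (0.239250·180 + 0.772125·190 + 0.261000·250 + 0.108750·240) / 0.5742 = 281.11875 / 0.5742 ≈ 489.58
  x_F = (0.420750·180 + 0.241875·190 + 0.699000·250 + 0.203250·240) / 0.5742 = 345.22125 / 0.5742 ≈ 601.22
  x_B = (0.396000·180 + 0.504000·190 + 0.228000·250 + 0.744000·240) / 0.5742 = 402.60 / 0.5742 ≈ 701.15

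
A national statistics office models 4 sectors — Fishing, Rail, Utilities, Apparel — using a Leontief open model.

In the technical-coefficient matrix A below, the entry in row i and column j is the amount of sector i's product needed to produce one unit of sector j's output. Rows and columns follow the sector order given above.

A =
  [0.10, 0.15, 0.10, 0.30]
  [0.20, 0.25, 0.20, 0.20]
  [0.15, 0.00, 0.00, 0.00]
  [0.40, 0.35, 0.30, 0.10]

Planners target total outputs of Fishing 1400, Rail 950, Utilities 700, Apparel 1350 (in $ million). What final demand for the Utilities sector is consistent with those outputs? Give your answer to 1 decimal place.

d_U = 490.0

I − A =
  [   0.90    -0.15    -0.10    -0.30]
  [  -0.20     0.75    -0.20    -0.20]
  [  -0.15     0.00     1.00     0.00]
  [  -0.40    -0.35    -0.30     0.90]
d = (I − A) x:
  d_F = (+0.90)·1400 + (-0.15)·950 + (-0.10)·700 + (-0.30)·1350 = 642.5
  d_R = (-0.20)·1400 + (+0.75)·950 + (-0.20)·700 + (-0.20)·1350 = 22.5
  d_U = (-0.15)·1400 + (+0.00)·950 + (+1.00)·700 + (+0.00)·1350 = 490.0
  d_A = (-0.40)·1400 + (-0.35)·950 + (-0.30)·700 + (+0.90)·1350 = 112.5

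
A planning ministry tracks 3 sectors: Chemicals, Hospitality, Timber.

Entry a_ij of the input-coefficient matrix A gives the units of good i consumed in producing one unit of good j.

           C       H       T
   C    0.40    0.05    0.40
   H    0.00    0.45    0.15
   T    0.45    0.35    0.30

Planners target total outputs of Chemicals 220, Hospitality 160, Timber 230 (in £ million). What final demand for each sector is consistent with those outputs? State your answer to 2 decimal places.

d_C = 32.00, d_H = 53.50, d_T = 6.00

I − A =
  [   0.60    -0.05    -0.40]
  [   0.00     0.55    -0.15]
  [  -0.45    -0.35     0.70]
d = (I − A) x:
  d_C = (+0.60)·220 + (-0.05)·160 + (-0.40)·230 = 32.00
  d_H = (+0.00)·220 + (+0.55)·160 + (-0.15)·230 = 53.50
  d_T = (-0.45)·220 + (-0.35)·160 + (+0.70)·230 = 6.00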